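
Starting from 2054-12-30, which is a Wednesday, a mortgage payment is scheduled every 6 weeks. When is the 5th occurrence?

2055-06-16

The 5th occurrence is 4 intervals after the first: 4 × 42 = 168 days after 2054-12-30.
December has 31 days — 1 day to the end of December leaves 167.
January has 31 days (136 left).
February has 28 days (108 left).
March has 31 days (77 left).
April has 30 days (47 left).
May has 31 days (16 left).
16 days into June → 2055-06-16.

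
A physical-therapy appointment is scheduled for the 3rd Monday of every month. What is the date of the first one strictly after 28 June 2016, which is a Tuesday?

June 2016 starts on a Wednesday; its first Monday is the 6th, so the 3rd Monday is the 20th — 20 June 2016.
That is not after 28 June 2016, so look at July 2016.
July 2016 starts on a Friday; its first Monday is the 4th, so the 3rd Monday is the 18th — 18 July 2016.

18 July 2016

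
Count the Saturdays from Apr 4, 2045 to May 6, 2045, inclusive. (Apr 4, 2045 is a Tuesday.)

Apr 4, 2045 is a Tuesday; the first Saturday on or after it is Apr 8, 2045 (4 days later).
From Apr 8, 2045 to May 6, 2045: 22 + 6 = 28 days (rest of Apr, May).
28 ÷ 7 = 4 full weeks with remainder 0, so 4 more Saturdays after the first → 5.

5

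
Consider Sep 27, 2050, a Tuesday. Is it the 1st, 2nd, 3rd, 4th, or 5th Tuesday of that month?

Day 27 falls in week ⌈27/7⌉ of the month.
Days 1–7 hold the 1st Tuesday, 8–14 the 2nd, 15–21 the 3rd, 22–28 the 4th, 29–31 the 5th.
27 is in the range for the 4th.

4th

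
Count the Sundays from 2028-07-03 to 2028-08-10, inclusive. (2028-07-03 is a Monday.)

5

2028-07-03 is a Monday; the first Sunday on or after it is 2028-07-09 (6 days later).
From 2028-07-09 to 2028-08-10: 22 + 10 = 32 days (rest of July, August).
32 ÷ 7 = 4 full weeks with remainder 4, so 4 more Sundays after the first → 5.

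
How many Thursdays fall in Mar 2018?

Mar 1, 2018 is a Thursday; the first Thursday on or after it is Mar 1, 2018.
From Mar 1, 2018 to Mar 31, 2018 is 31 − 1 = 30 days.
30 ÷ 7 = 4 full weeks with remainder 2, so 4 more Thursdays after the first → 5.

5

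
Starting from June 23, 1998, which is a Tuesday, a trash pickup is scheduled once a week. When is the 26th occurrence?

The 26th occurrence is 25 intervals after the first: 25 × 7 = 175 days after June 23, 1998.
June has 30 days — 7 days to the end of June leaves 168.
July has 31 days (137 left).
August has 31 days (106 left).
September has 30 days (76 left).
October has 31 days (45 left).
November has 30 days (15 left).
15 days into December → December 15, 1998.

December 15, 1998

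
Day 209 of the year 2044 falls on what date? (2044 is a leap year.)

Jan has 31 days (209 − 31 = 178 remain).
Feb has 29 days (178 − 29 = 149 remain).
Mar has 31 days (149 − 31 = 118 remain).
Apr has 30 days (118 − 30 = 88 remain).
May has 31 days (88 − 31 = 57 remain).
Jun has 30 days (57 − 30 = 27 remain).
27 into Jul → Jul 27.

Jul 27, 2044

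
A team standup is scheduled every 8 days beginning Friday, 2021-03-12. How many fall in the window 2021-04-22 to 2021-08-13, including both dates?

14

Occurrences land 8·i days after 2021-03-12 for i = 0, 1, 2, …
2021-04-22 is 41 days after the start; 41 ÷ 8 = 5 remainder 1; since the remainder is 1, round up to i = 6. First occurrence in the window: #7 on 2021-04-29 (6×8 = 48 days in).
2021-08-13 is 154 days after the start; 154 ÷ 8 = 19 remainder 2. Last occurrence in the window: #20 on 2021-08-11.
Occurrences #7 through #20: 14 in total.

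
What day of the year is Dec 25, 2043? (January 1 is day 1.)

359

Days in months before Dec: 31 + 28 + 31 + 30 + 31 + 30 + 31 + 31 + 30 + 31 + 30 = 334.
Plus 25 days into Dec → day 359.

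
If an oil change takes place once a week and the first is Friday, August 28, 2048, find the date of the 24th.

February 5, 2049

The 24th occurrence is 23 intervals after the first: 23 × 7 = 161 days after August 28, 2048.
August has 31 days — 3 days to the end of August leaves 158.
September has 30 days (128 left).
October has 31 days (97 left).
November has 30 days (67 left).
December has 31 days (36 left).
January has 31 days (5 left).
5 days into February → February 5, 2049.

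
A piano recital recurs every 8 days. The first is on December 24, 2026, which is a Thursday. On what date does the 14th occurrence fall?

April 7, 2027

The 14th occurrence is 13 intervals after the first: 13 × 8 = 104 days after December 24, 2026.
December has 31 days — 7 days to the end of December leaves 97.
January has 31 days (66 left).
February has 28 days (38 left).
March has 31 days (7 left).
7 days into April → April 7, 2027.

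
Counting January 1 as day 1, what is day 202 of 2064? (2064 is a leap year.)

January has 31 days (202 − 31 = 171 remain).
February has 29 days (171 − 29 = 142 remain).
March has 31 days (142 − 31 = 111 remain).
April has 30 days (111 − 30 = 81 remain).
May has 31 days (81 − 31 = 50 remain).
June has 30 days (50 − 30 = 20 remain).
20 into July → July 20.

July 20, 2064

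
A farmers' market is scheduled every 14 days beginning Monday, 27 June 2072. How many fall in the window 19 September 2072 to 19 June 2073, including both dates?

Occurrences land 14·i days after 27 June 2072 for i = 0, 1, 2, …
19 September 2072 is 84 days after the start; 84 ÷ 14 = 6 remainder 0. First occurrence in the window: #7 on 19 September 2072 (6×14 = 84 days in).
19 June 2073 is 357 days after the start; 357 ÷ 14 = 25 remainder 7. Last occurrence in the window: #26 on 12 June 2073.
Occurrences #7 through #26: 20 in total.

20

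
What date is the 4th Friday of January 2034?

The first Friday of January 2034 is January 6.
The 4th Friday is 3 weeks later: 6 + 21 = 27.

27 January 2034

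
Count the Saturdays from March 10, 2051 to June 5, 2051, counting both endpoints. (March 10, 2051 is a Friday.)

March 10, 2051 is a Friday; the first Saturday on or after it is March 11, 2051 (1 day later).
From March 11, 2051 to June 5, 2051: 20 + 30 + 31 + 5 = 86 days (rest of March, April, May, June).
86 ÷ 7 = 12 full weeks with remainder 2, so 12 more Saturdays after the first → 13.

13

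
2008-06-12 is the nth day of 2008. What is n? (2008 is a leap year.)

Days in months before June: 31 + 29 + 31 + 30 + 31 = 152.
Plus 12 days into June → day 164.

164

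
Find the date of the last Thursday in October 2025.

The first Thursday of October 2025 is October 2.
October 2025 has 31 days. Adding weeks: 2, 9, 16, 23, 30 — the last one ≤ 31 is the 30th.

October 30, 2025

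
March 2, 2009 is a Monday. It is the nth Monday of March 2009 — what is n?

1st

Day 2 falls in week ⌈2/7⌉ of the month.
Days 1–7 hold the 1st Monday, 8–14 the 2nd, 15–21 the 3rd, 22–28 the 4th, 29–31 the 5th.
2 is in the range for the 1st.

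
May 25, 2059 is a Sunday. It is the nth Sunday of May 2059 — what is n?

Day 25 falls in week ⌈25/7⌉ of the month.
Days 1–7 hold the 1st Sunday, 8–14 the 2nd, 15–21 the 3rd, 22–28 the 4th, 29–31 the 5th.
25 is in the range for the 4th.

4th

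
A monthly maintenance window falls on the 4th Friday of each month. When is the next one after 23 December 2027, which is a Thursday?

December 2027 starts on a Wednesday; its first Friday is the 3rd, so the 4th Friday is the 24th — 24 December 2027.
24 December 2027 is after 23 December 2027, so that is the next one.

24 December 2027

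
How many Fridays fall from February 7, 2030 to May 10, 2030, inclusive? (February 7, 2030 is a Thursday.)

February 7, 2030 is a Thursday; the first Friday on or after it is February 8, 2030 (1 day later).
From February 8, 2030 to May 10, 2030: 20 + 31 + 30 + 10 = 91 days (rest of February, March, April, May).
91 ÷ 7 = 13 full weeks with remainder 0, so 13 more Fridays after the first → 14.

14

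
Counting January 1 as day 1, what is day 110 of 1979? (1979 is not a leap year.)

April 20, 1979

January has 31 days (110 − 31 = 79 remain).
February has 28 days (79 − 28 = 51 remain).
March has 31 days (51 − 31 = 20 remain).
20 into April → April 20.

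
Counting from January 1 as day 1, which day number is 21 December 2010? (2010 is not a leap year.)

355

Days in months before December: 31 + 28 + 31 + 30 + 31 + 30 + 31 + 31 + 30 + 31 + 30 = 334.
Plus 21 days into December → day 355.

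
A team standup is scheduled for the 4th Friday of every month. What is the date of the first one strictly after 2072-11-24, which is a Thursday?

November 2072 starts on a Tuesday; its first Friday is the 4th, so the 4th Friday is the 25th — 2072-11-25.
2072-11-25 is after 2072-11-24, so that is the next one.

2072-11-25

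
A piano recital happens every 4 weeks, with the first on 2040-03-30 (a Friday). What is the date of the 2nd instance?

2040-04-27

The 2nd occurrence is 1 interval after the first: 1 × 28 = 28 days after 2040-03-30.
March has 31 days — 1 day to the end of March leaves 27.
27 days into April → 2040-04-27.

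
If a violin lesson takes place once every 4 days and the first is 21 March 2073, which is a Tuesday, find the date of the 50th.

3 October 2073

The 50th occurrence is 49 intervals after the first: 49 × 4 = 196 days after 21 March 2073.
March has 31 days — 10 days to the end of March leaves 186.
April has 30 days (156 left).
May has 31 days (125 left).
June has 30 days (95 left).
July has 31 days (64 left).
August has 31 days (33 left).
September has 30 days (3 left).
3 days into October → 3 October 2073.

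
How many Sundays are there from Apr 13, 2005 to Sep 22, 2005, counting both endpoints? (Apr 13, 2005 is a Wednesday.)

Apr 13, 2005 is a Wednesday; the first Sunday on or after it is Apr 17, 2005 (4 days later).
From Apr 17, 2005 to Sep 22, 2005: 13 + 31 + 30 + 31 + 31 + 22 = 158 days (rest of Apr, May, Jun, Jul, Aug, Sep).
158 ÷ 7 = 22 full weeks with remainder 4, so 22 more Sundays after the first → 23.

23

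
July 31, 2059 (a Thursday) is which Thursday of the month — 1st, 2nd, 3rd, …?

Day 31 falls in week ⌈31/7⌉ of the month.
Days 1–7 hold the 1st Thursday, 8–14 the 2nd, 15–21 the 3rd, 22–28 the 4th, 29–31 the 5th.
31 is in the range for the 5th.

5th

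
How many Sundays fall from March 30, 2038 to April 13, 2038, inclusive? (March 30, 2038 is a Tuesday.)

2

March 30, 2038 is a Tuesday; the first Sunday on or after it is April 4, 2038 (5 days later).
From April 4, 2038 to April 13, 2038 is 13 − 4 = 9 days.
9 ÷ 7 = 1 full weeks with remainder 2, so 1 more Sundays after the first → 2.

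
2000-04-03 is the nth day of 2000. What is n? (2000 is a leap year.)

94

Days in months before April: 31 + 29 + 31 = 91.
Plus 3 days into April → day 94.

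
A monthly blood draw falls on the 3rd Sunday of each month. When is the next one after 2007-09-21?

September 2007 starts on a Saturday; its first Sunday is the 2nd, so the 3rd Sunday is the 16th — 2007-09-16.
That is not after 2007-09-21, so look at October 2007.
October 2007 starts on a Monday; its first Sunday is the 7th, so the 3rd Sunday is the 21st — 2007-10-21.

2007-10-21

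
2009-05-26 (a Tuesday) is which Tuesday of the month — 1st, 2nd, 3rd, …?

4th

Day 26 falls in week ⌈26/7⌉ of the month.
Days 1–7 hold the 1st Tuesday, 8–14 the 2nd, 15–21 the 3rd, 22–28 the 4th, 29–31 the 5th.
26 is in the range for the 4th.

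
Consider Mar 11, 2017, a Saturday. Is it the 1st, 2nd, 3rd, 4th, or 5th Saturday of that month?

Day 11 falls in week ⌈11/7⌉ of the month.
Days 1–7 hold the 1st Saturday, 8–14 the 2nd, 15–21 the 3rd, 22–28 the 4th, 29–31 the 5th.
11 is in the range for the 2nd.

2nd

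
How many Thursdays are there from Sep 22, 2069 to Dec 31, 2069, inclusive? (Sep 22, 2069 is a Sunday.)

14

Sep 22, 2069 is a Sunday; the first Thursday on or after it is Sep 26, 2069 (4 days later).
From Sep 26, 2069 to Dec 31, 2069: 4 + 31 + 30 + 31 = 96 days (rest of Sep, Oct, Nov, Dec).
96 ÷ 7 = 13 full weeks with remainder 5, so 13 more Thursdays after the first → 14.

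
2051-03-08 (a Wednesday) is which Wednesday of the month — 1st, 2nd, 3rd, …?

Day 8 falls in week ⌈8/7⌉ of the month.
Days 1–7 hold the 1st Wednesday, 8–14 the 2nd, 15–21 the 3rd, 22–28 the 4th, 29–31 the 5th.
8 is in the range for the 2nd.

2nd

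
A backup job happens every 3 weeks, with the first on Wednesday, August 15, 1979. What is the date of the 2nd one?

The 2nd occurrence is 1 interval after the first: 1 × 21 = 21 days after August 15, 1979.
August has 31 days — 16 days to the end of August leaves 5.
5 days into September → September 5, 1979.

September 5, 1979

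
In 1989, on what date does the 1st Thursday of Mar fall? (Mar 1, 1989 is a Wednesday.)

Mar 2, 1989

Mar 1989 begins on a Wednesday, so the first Thursday is Mar 2 (1 day later).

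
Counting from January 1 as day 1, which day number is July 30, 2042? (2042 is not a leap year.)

Days in months before July: 31 + 28 + 31 + 30 + 31 + 30 = 181.
Plus 30 days into July → day 211.

211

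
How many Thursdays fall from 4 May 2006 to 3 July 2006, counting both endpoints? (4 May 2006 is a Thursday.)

4 May 2006 is a Thursday; the first Thursday on or after it is 4 May 2006.
From 4 May 2006 to 3 July 2006: 27 + 30 + 3 = 60 days (rest of May, June, July).
60 ÷ 7 = 8 full weeks with remainder 4, so 8 more Thursdays after the first → 9.

9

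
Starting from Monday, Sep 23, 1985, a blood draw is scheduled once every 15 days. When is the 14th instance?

The 14th occurrence is 13 intervals after the first: 13 × 15 = 195 days after Sep 23, 1985.
Sep has 30 days — 7 days to the end of Sep leaves 188.
Oct has 31 days (157 left).
Nov has 30 days (127 left).
Dec has 31 days (96 left).
Jan has 31 days (65 left).
Feb has 28 days (37 left).
Mar has 31 days (6 left).
6 days into Apr → Apr 6, 1986.

Apr 6, 1986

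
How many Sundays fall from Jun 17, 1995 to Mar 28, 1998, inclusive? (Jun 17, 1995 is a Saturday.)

145

Jun 17, 1995 is a Saturday; the first Sunday on or after it is Jun 18, 1995 (1 day later).
From Jun 18, 1995 to Mar 28, 1998: 196 + 366 + 365 + 87 = 1014 days (rest of 1995, 1996, 1997, to Mar 28, 1998 in 1998).
1014 ÷ 7 = 144 full weeks with remainder 6, so 144 more Sundays after the first → 145.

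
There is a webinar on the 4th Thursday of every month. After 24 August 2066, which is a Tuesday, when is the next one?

26 August 2066

August 2066 starts on a Sunday; its first Thursday is the 5th, so the 4th Thursday is the 26th — 26 August 2066.
26 August 2066 is after 24 August 2066, so that is the next one.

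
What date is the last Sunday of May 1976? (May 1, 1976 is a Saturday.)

May 1976 begins on a Saturday, so the first Sunday is May 2 (1 day later).
May 1976 has 31 days. Adding weeks: 2, 9, 16, 23, 30 — the last one ≤ 31 is the 30th.

1976-05-30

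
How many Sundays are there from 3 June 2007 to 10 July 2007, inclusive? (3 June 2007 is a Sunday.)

6

3 June 2007 is a Sunday; the first Sunday on or after it is 3 June 2007.
From 3 June 2007 to 10 July 2007: 27 + 10 = 37 days (rest of June, July).
37 ÷ 7 = 5 full weeks with remainder 2, so 5 more Sundays after the first → 6.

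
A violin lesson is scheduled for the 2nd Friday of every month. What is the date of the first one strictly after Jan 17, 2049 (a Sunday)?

Feb 12, 2049

Jan 2049 starts on a Friday; its first Friday is the 1st, so the 2nd Friday is the 8th — Jan 8, 2049.
That is not after Jan 17, 2049, so look at Feb 2049.
Feb 2049 starts on a Monday; its first Friday is the 5th, so the 2nd Friday is the 12th — Feb 12, 2049.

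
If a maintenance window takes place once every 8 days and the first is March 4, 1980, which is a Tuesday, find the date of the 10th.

The 10th occurrence is 9 intervals after the first: 9 × 8 = 72 days after March 4, 1980.
March has 31 days — 27 days to the end of March leaves 45.
April has 30 days (15 left).
15 days into May → May 15, 1980.

May 15, 1980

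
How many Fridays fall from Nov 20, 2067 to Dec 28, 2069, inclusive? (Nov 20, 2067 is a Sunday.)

Nov 20, 2067 is a Sunday; the first Friday on or after it is Nov 25, 2067 (5 days later).
From Nov 25, 2067 to Dec 28, 2069: 36 + 366 + 362 = 764 days (rest of 2067, 2068, to Dec 28, 2069 in 2069).
764 ÷ 7 = 109 full weeks with remainder 1, so 109 more Fridays after the first → 110.

110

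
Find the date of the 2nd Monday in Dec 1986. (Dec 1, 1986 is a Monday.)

Dec 1986 begins on a Monday, so the first Monday is Dec 1.
The 2nd Monday is 1 weeks later: 1 + 7 = 8.

Dec 8, 1986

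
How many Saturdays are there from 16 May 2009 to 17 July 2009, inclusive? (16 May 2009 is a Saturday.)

9

16 May 2009 is a Saturday; the first Saturday on or after it is 16 May 2009.
From 16 May 2009 to 17 July 2009: 15 + 30 + 17 = 62 days (rest of May, June, July).
62 ÷ 7 = 8 full weeks with remainder 6, so 8 more Saturdays after the first → 9.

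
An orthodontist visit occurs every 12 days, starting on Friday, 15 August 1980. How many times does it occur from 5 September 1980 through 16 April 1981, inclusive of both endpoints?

19

Occurrences land 12·i days after 15 August 1980 for i = 0, 1, 2, …
5 September 1980 is 21 days after the start; 21 ÷ 12 = 1 remainder 9; since the remainder is 9, round up to i = 2. First occurrence in the window: #3 on 8 September 1980 (2×12 = 24 days in).
16 April 1981 is 244 days after the start; 244 ÷ 12 = 20 remainder 4. Last occurrence in the window: #21 on 12 April 1981.
Occurrences #3 through #21: 19 in total.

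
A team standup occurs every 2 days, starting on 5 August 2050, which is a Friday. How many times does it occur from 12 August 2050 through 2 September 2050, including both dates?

Occurrences land 2·i days after 5 August 2050 for i = 0, 1, 2, …
12 August 2050 is 7 days after the start; 7 ÷ 2 = 3 remainder 1; since the remainder is 1, round up to i = 4. First occurrence in the window: #5 on 13 August 2050 (4×2 = 8 days in).
2 September 2050 is 28 days after the start; 28 ÷ 2 = 14 remainder 0. Last occurrence in the window: #15 on 2 September 2050.
Occurrences #5 through #15: 11 in total.

11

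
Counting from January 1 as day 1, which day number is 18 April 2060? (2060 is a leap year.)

Days in months before April: 31 + 29 + 31 = 91.
Plus 18 days into April → day 109.

109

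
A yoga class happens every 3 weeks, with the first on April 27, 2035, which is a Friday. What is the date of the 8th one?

The 8th occurrence is 7 intervals after the first: 7 × 21 = 147 days after April 27, 2035.
April has 30 days — 3 days to the end of April leaves 144.
May has 31 days (113 left).
June has 30 days (83 left).
July has 31 days (52 left).
August has 31 days (21 left).
21 days into September → September 21, 2035.

September 21, 2035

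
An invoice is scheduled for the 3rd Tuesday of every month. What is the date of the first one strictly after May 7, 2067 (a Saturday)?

May 2067 starts on a Sunday; its first Tuesday is the 3rd, so the 3rd Tuesday is the 17th — May 17, 2067.
May 17, 2067 is after May 7, 2067, so that is the next one.

May 17, 2067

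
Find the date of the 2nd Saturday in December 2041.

14 December 2041

The first Saturday of December 2041 is December 7.
The 2nd Saturday is 1 weeks later: 7 + 7 = 14.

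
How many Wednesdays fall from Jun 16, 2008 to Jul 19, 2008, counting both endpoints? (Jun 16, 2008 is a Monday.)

Jun 16, 2008 is a Monday; the first Wednesday on or after it is Jun 18, 2008 (2 days later).
From Jun 18, 2008 to Jul 19, 2008: 12 + 19 = 31 days (rest of Jun, Jul).
31 ÷ 7 = 4 full weeks with remainder 3, so 4 more Wednesdays after the first → 5.

5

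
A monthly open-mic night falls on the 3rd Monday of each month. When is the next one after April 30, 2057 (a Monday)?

May 21, 2057

April 2057 starts on a Sunday; its first Monday is the 2nd, so the 3rd Monday is the 16th — April 16, 2057.
That is not after April 30, 2057, so look at May 2057.
May 2057 starts on a Tuesday; its first Monday is the 7th, so the 3rd Monday is the 21st — May 21, 2057.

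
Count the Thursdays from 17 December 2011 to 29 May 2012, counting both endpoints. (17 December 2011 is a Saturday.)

23

17 December 2011 is a Saturday; the first Thursday on or after it is 22 December 2011 (5 days later).
From 22 December 2011 to 29 May 2012: 9 + 31 + 29 + 31 + 30 + 29 = 159 days (rest of December, January, February, March, April, May).
159 ÷ 7 = 22 full weeks with remainder 5, so 22 more Thursdays after the first → 23.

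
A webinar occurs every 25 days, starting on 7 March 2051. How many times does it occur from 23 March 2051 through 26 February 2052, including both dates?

14

Occurrences land 25·i days after 7 March 2051 for i = 0, 1, 2, …
23 March 2051 is 16 days after the start; 16 ÷ 25 = 0 remainder 16; since the remainder is 16, round up to i = 1. First occurrence in the window: #2 on 1 April 2051 (1×25 = 25 days in).
26 February 2052 is 356 days after the start; 356 ÷ 25 = 14 remainder 6. Last occurrence in the window: #15 on 20 February 2052.
Occurrences #2 through #15: 14 in total.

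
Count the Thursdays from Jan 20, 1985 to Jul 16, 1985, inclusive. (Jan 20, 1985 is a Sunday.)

25

Jan 20, 1985 is a Sunday; the first Thursday on or after it is Jan 24, 1985 (4 days later).
From Jan 24, 1985 to Jul 16, 1985: 7 + 28 + 31 + 30 + 31 + 30 + 16 = 173 days (rest of Jan, Feb, Mar, Apr, May, Jun, Jul).
173 ÷ 7 = 24 full weeks with remainder 5, so 24 more Thursdays after the first → 25.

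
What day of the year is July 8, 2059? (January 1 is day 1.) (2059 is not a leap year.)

189

Days in months before July: 31 + 28 + 31 + 30 + 31 + 30 = 181.
Plus 8 days into July → day 189.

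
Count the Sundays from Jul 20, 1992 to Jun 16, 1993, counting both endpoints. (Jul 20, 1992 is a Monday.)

Jul 20, 1992 is a Monday; the first Sunday on or after it is Jul 26, 1992 (6 days later).
From Jul 26, 1992 to Jun 16, 1993: 158 + 167 = 325 days (rest of 1992, to Jun 16, 1993 in 1993).
325 ÷ 7 = 46 full weeks with remainder 3, so 46 more Sundays after the first → 47.

47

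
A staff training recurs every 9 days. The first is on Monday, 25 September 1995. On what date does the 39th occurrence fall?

1 September 1996

The 39th occurrence is 38 intervals after the first: 38 × 9 = 342 days after 25 September 1995.
September has 30 days — 5 days to the end of September leaves 337.
October has 31 days (306 left).
November has 30 days (276 left).
December has 31 days (245 left).
January has 31 days (214 left).
February has 29 days (185 left).
March has 31 days (154 left).
April has 30 days (124 left).
May has 31 days (93 left).
June has 30 days (63 left).
July has 31 days (32 left).
August has 31 days (1 left).
1 day into September → 1 September 1996.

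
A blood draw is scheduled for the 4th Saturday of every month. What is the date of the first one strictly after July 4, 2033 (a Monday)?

July 2033 starts on a Friday; its first Saturday is the 2nd, so the 4th Saturday is the 23rd — July 23, 2033.
July 23, 2033 is after July 4, 2033, so that is the next one.

July 23, 2033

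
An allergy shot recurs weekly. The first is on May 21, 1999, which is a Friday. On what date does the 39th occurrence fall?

The 39th occurrence is 38 intervals after the first: 38 × 7 = 266 days after May 21, 1999.
May has 31 days — 10 days to the end of May leaves 256.
June has 30 days (226 left).
July has 31 days (195 left).
August has 31 days (164 left).
September has 30 days (134 left).
October has 31 days (103 left).
November has 30 days (73 left).
December has 31 days (42 left).
January has 31 days (11 left).
11 days into February → February 11, 2000.

February 11, 2000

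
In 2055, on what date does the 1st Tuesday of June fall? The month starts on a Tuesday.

1 June 2055

June 2055 begins on a Tuesday, so the first Tuesday is June 1.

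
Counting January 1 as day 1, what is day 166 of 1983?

January has 31 days (166 − 31 = 135 remain).
February has 28 days (135 − 28 = 107 remain).
March has 31 days (107 − 31 = 76 remain).
April has 30 days (76 − 30 = 46 remain).
May has 31 days (46 − 31 = 15 remain).
15 into June → June 15.

15 June 1983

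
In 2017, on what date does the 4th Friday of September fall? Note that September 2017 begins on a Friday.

September 2017 begins on a Friday, so the first Friday is September 1.
The 4th Friday is 3 weeks later: 1 + 21 = 22.

September 22, 2017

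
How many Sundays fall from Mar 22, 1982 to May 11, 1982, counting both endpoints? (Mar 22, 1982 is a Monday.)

Mar 22, 1982 is a Monday; the first Sunday on or after it is Mar 28, 1982 (6 days later).
From Mar 28, 1982 to May 11, 1982: 3 + 30 + 11 = 44 days (rest of Mar, Apr, May).
44 ÷ 7 = 6 full weeks with remainder 2, so 6 more Sundays after the first → 7.

7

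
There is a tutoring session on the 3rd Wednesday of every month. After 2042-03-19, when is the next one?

March 2042 starts on a Saturday; its first Wednesday is the 5th, so the 3rd Wednesday is the 19th — 2042-03-19.
That is not after 2042-03-19, so look at April 2042.
April 2042 starts on a Tuesday; its first Wednesday is the 2nd, so the 3rd Wednesday is the 16th — 2042-04-16.

2042-04-16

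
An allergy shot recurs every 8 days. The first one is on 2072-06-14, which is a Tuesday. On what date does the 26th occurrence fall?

The 26th occurrence is 25 intervals after the first: 25 × 8 = 200 days after 2072-06-14.
June has 30 days — 16 days to the end of June leaves 184.
July has 31 days (153 left).
August has 31 days (122 left).
September has 30 days (92 left).
October has 31 days (61 left).
November has 30 days (31 left).
31 days into December → 2072-12-31.

2072-12-31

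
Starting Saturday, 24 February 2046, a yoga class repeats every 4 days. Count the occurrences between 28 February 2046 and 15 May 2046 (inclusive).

Occurrences land 4·i days after 24 February 2046 for i = 0, 1, 2, …
28 February 2046 is 4 days after the start; 4 ÷ 4 = 1 remainder 0. First occurrence in the window: #2 on 28 February 2046 (1×4 = 4 days in).
15 May 2046 is 80 days after the start; 80 ÷ 4 = 20 remainder 0. Last occurrence in the window: #21 on 15 May 2046.
Occurrences #2 through #21: 20 in total.

20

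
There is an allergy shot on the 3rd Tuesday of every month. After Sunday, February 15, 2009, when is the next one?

February 17, 2009

February 2009 starts on a Sunday; its first Tuesday is the 3rd, so the 3rd Tuesday is the 17th — February 17, 2009.
February 17, 2009 is after February 15, 2009, so that is the next one.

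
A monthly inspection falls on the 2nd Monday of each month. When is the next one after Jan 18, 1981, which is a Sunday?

Jan 1981 starts on a Thursday; its first Monday is the 5th, so the 2nd Monday is the 12th — Jan 12, 1981.
That is not after Jan 18, 1981, so look at Feb 1981.
Feb 1981 starts on a Sunday; its first Monday is the 2nd, so the 2nd Monday is the 9th — Feb 9, 1981.

Feb 9, 1981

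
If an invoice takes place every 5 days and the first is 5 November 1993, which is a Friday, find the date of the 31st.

4 April 1994

The 31st occurrence is 30 intervals after the first: 30 × 5 = 150 days after 5 November 1993.
November has 30 days — 25 days to the end of November leaves 125.
December has 31 days (94 left).
January has 31 days (63 left).
February has 28 days (35 left).
March has 31 days (4 left).
4 days into April → 4 April 1994.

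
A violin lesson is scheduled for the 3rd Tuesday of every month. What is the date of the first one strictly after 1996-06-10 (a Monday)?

1996-06-18

June 1996 starts on a Saturday; its first Tuesday is the 4th, so the 3rd Tuesday is the 18th — 1996-06-18.
1996-06-18 is after 1996-06-10, so that is the next one.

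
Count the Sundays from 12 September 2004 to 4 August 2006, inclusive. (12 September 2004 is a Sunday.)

12 September 2004 is a Sunday; the first Sunday on or after it is 12 September 2004.
From 12 September 2004 to 4 August 2006: 110 + 365 + 216 = 691 days (rest of 2004, 2005, to 4 August 2006 in 2006).
691 ÷ 7 = 98 full weeks with remainder 5, so 98 more Sundays after the first → 99.

99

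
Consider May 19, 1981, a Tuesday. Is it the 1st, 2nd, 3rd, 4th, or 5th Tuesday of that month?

Day 19 falls in week ⌈19/7⌉ of the month.
Days 1–7 hold the 1st Tuesday, 8–14 the 2nd, 15–21 the 3rd, 22–28 the 4th, 29–31 the 5th.
19 is in the range for the 3rd.

3rd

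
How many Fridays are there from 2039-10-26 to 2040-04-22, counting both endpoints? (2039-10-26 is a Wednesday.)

26

2039-10-26 is a Wednesday; the first Friday on or after it is 2039-10-28 (2 days later).
From 2039-10-28 to 2040-04-22: 3 + 30 + 31 + 31 + 29 + 31 + 22 = 177 days (rest of October, November, December, January, February, March, April).
177 ÷ 7 = 25 full weeks with remainder 2, so 25 more Fridays after the first → 26.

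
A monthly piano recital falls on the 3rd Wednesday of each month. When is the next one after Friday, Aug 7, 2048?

Aug 19, 2048

Aug 2048 starts on a Saturday; its first Wednesday is the 5th, so the 3rd Wednesday is the 19th — Aug 19, 2048.
Aug 19, 2048 is after Aug 7, 2048, so that is the next one.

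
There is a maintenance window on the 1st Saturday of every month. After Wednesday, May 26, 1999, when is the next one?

May 1999 starts on a Saturday, so its 1st Saturday is May 1, 1999.
That is not after May 26, 1999, so look at Jun 1999.
Jun 1999 starts on a Tuesday, so its 1st Saturday is Jun 5, 1999 (4 days in).

Jun 5, 1999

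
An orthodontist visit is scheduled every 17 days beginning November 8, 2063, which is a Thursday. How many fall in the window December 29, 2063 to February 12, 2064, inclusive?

Occurrences land 17·i days after November 8, 2063 for i = 0, 1, 2, …
December 29, 2063 is 51 days after the start; 51 ÷ 17 = 3 remainder 0. First occurrence in the window: #4 on December 29, 2063 (3×17 = 51 days in).
February 12, 2064 is 96 days after the start; 96 ÷ 17 = 5 remainder 11. Last occurrence in the window: #6 on February 1, 2064.
Occurrences #4 through #6: 3 in total.

3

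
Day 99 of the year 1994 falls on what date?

January has 31 days (99 − 31 = 68 remain).
February has 28 days (68 − 28 = 40 remain).
March has 31 days (40 − 31 = 9 remain).
9 into April → April 9.

9 April 1994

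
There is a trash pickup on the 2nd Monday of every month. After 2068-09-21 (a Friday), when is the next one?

September 2068 starts on a Saturday; its first Monday is the 3rd, so the 2nd Monday is the 10th — 2068-09-10.
That is not after 2068-09-21, so look at October 2068.
October 2068 starts on a Monday; its first Monday is the 1st, so the 2nd Monday is the 8th — 2068-10-08.

2068-10-08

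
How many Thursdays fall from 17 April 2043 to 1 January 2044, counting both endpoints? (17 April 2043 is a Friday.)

17 April 2043 is a Friday; the first Thursday on or after it is 23 April 2043 (6 days later).
From 23 April 2043 to 1 January 2044: 7 + 31 + 30 + 31 + 31 + 30 + 31 + 30 + 31 + 1 = 253 days (rest of April, May, June, July, August, September, October, November, December, January).
253 ÷ 7 = 36 full weeks with remainder 1, so 36 more Thursdays after the first → 37.

37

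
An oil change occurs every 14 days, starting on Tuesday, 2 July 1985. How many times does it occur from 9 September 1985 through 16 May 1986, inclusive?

Occurrences land 14·i days after 2 July 1985 for i = 0, 1, 2, …
9 September 1985 is 69 days after the start; 69 ÷ 14 = 4 remainder 13; since the remainder is 13, round up to i = 5. First occurrence in the window: #6 on 10 September 1985 (5×14 = 70 days in).
16 May 1986 is 318 days after the start; 318 ÷ 14 = 22 remainder 10. Last occurrence in the window: #23 on 6 May 1986.
Occurrences #6 through #23: 18 in total.

18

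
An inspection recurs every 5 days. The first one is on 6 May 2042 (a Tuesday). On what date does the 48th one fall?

27 December 2042

The 48th occurrence is 47 intervals after the first: 47 × 5 = 235 days after 6 May 2042.
May has 31 days — 25 days to the end of May leaves 210.
June has 30 days (180 left).
July has 31 days (149 left).
August has 31 days (118 left).
September has 30 days (88 left).
October has 31 days (57 left).
November has 30 days (27 left).
27 days into December → 27 December 2042.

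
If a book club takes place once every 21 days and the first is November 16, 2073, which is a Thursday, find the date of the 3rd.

The 3rd occurrence is 2 intervals after the first: 2 × 21 = 42 days after November 16, 2073.
November has 30 days — 14 days to the end of November leaves 28.
28 days into December → December 28, 2073.

December 28, 2073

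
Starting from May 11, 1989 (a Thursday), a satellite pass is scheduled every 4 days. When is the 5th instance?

May 27, 1989

The 5th occurrence is 4 intervals after the first: 4 × 4 = 16 days after May 11, 1989.
16 days later is May 27, 1989.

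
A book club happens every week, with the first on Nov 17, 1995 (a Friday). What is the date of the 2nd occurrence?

The 2nd occurrence is 1 interval after the first: 1 × 7 = 7 days after Nov 17, 1995.
7 days later is Nov 24, 1995.

Nov 24, 1995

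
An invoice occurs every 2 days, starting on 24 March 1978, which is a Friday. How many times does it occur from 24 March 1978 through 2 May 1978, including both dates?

Occurrences land 2·i days after 24 March 1978 for i = 0, 1, 2, …
The window opens on the start date, so the first occurrence inside is #1 on 24 March 1978.
2 May 1978 is 39 days after the start; 39 ÷ 2 = 19 remainder 1. Last occurrence in the window: #20 on 1 May 1978.
Occurrences #1 through #20: 20 in total.

20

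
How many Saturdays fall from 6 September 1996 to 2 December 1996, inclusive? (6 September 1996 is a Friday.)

6 September 1996 is a Friday; the first Saturday on or after it is 7 September 1996 (1 day later).
From 7 September 1996 to 2 December 1996: 23 + 31 + 30 + 2 = 86 days (rest of September, October, November, December).
86 ÷ 7 = 12 full weeks with remainder 2, so 12 more Saturdays after the first → 13.

13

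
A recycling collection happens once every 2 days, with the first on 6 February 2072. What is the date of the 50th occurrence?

14 May 2072

The 50th occurrence is 49 intervals after the first: 49 × 2 = 98 days after 6 February 2072.
February has 29 days — 23 days to the end of February leaves 75.
March has 31 days (44 left).
April has 30 days (14 left).
14 days into May → 14 May 2072.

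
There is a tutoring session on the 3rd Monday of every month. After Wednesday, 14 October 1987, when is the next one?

October 1987 starts on a Thursday; its first Monday is the 5th, so the 3rd Monday is the 19th — 19 October 1987.
19 October 1987 is after 14 October 1987, so that is the next one.

19 October 1987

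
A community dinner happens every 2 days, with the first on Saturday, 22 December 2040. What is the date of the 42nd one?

14 March 2041

The 42nd occurrence is 41 intervals after the first: 41 × 2 = 82 days after 22 December 2040.
December has 31 days — 9 days to the end of December leaves 73.
January has 31 days (42 left).
February has 28 days (14 left).
14 days into March → 14 March 2041.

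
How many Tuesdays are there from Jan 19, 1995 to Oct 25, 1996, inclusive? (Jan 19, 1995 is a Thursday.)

92

Jan 19, 1995 is a Thursday; the first Tuesday on or after it is Jan 24, 1995 (5 days later).
From Jan 24, 1995 to Oct 25, 1996: 341 + 299 = 640 days (rest of 1995, to Oct 25, 1996 in 1996).
640 ÷ 7 = 91 full weeks with remainder 3, so 91 more Tuesdays after the first → 92.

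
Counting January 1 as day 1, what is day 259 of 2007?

January has 31 days (259 − 31 = 228 remain).
February has 28 days (228 − 28 = 200 remain).
March has 31 days (200 − 31 = 169 remain).
April has 30 days (169 − 30 = 139 remain).
May has 31 days (139 − 31 = 108 remain).
June has 30 days (108 − 30 = 78 remain).
July has 31 days (78 − 31 = 47 remain).
August has 31 days (47 − 31 = 16 remain).
16 into September → September 16.

September 16, 2007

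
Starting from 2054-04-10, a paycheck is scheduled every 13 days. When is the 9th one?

The 9th occurrence is 8 intervals after the first: 8 × 13 = 104 days after 2054-04-10.
April has 30 days — 20 days to the end of April leaves 84.
May has 31 days (53 left).
June has 30 days (23 left).
23 days into July → 2054-07-23.

2054-07-23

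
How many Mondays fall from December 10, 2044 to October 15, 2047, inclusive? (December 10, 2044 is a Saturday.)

149

December 10, 2044 is a Saturday; the first Monday on or after it is December 12, 2044 (2 days later).
From December 12, 2044 to October 15, 2047: 19 + 365 + 365 + 288 = 1037 days (rest of 2044, 2045, 2046, to October 15, 2047 in 2047).
1037 ÷ 7 = 148 full weeks with remainder 1, so 148 more Mondays after the first → 149.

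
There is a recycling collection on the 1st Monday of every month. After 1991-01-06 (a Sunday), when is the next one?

1991-01-07

January 1991 starts on a Tuesday, so its 1st Monday is 1991-01-07 (6 days in).
1991-01-07 is after 1991-01-06, so that is the next one.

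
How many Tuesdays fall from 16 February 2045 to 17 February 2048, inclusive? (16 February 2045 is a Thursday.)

16 February 2045 is a Thursday; the first Tuesday on or after it is 21 February 2045 (5 days later).
From 21 February 2045 to 17 February 2048: 313 + 365 + 365 + 48 = 1091 days (rest of 2045, 2046, 2047, to 17 February 2048 in 2048).
1091 ÷ 7 = 155 full weeks with remainder 6, so 155 more Tuesdays after the first → 156.

156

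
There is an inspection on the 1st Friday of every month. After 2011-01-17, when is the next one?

January 2011 starts on a Saturday, so its 1st Friday is 2011-01-07 (6 days in).
That is not after 2011-01-17, so look at February 2011.
February 2011 starts on a Tuesday, so its 1st Friday is 2011-02-04 (3 days in).

2011-02-04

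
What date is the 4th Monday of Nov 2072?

The first Monday of Nov 2072 is Nov 7.
The 4th Monday is 3 weeks later: 7 + 21 = 28.

Nov 28, 2072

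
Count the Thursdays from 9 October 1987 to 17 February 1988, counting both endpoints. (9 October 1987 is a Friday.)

18

9 October 1987 is a Friday; the first Thursday on or after it is 15 October 1987 (6 days later).
From 15 October 1987 to 17 February 1988: 16 + 30 + 31 + 31 + 17 = 125 days (rest of October, November, December, January, February).
125 ÷ 7 = 17 full weeks with remainder 6, so 17 more Thursdays after the first → 18.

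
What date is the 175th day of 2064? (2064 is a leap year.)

January has 31 days (175 − 31 = 144 remain).
February has 29 days (144 − 29 = 115 remain).
March has 31 days (115 − 31 = 84 remain).
April has 30 days (84 − 30 = 54 remain).
May has 31 days (54 − 31 = 23 remain).
23 into June → June 23.

23 June 2064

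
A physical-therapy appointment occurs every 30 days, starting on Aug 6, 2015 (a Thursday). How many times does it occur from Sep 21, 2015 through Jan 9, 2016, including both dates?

Occurrences land 30·i days after Aug 6, 2015 for i = 0, 1, 2, …
Sep 21, 2015 is 46 days after the start; 46 ÷ 30 = 1 remainder 16; since the remainder is 16, round up to i = 2. First occurrence in the window: #3 on Oct 5, 2015 (2×30 = 60 days in).
Jan 9, 2016 is 156 days after the start; 156 ÷ 30 = 5 remainder 6. Last occurrence in the window: #6 on Jan 3, 2016.
Occurrences #3 through #6: 4 in total.

4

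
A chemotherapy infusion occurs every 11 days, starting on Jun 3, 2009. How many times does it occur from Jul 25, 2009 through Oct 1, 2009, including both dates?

Occurrences land 11·i days after Jun 3, 2009 for i = 0, 1, 2, …
Jul 25, 2009 is 52 days after the start; 52 ÷ 11 = 4 remainder 8; since the remainder is 8, round up to i = 5. First occurrence in the window: #6 on Jul 28, 2009 (5×11 = 55 days in).
Oct 1, 2009 is 120 days after the start; 120 ÷ 11 = 10 remainder 10. Last occurrence in the window: #11 on Sep 21, 2009.
Occurrences #6 through #11: 6 in total.

6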